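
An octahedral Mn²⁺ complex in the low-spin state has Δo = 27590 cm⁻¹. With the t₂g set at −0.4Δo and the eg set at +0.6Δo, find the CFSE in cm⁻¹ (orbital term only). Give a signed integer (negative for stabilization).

-55180

Mn sits in group 7; removing 2 electrons leaves Mn²⁺ with 7 − 2 = 5 d electrons.
The d⁵ electrons fill as t₂g⁵ eg⁰.
Orbital CFSE = 5(-0.4) + 0(0.6) = -2.0Δo = -2.0 × 27590 = -55180 cm⁻¹.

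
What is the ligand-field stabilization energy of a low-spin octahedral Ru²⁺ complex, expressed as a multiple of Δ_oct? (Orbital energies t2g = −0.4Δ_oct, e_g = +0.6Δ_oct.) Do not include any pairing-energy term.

-2.4 Δ_oct

Ru²⁺: group 8, so d-count = 8 − 2 = 6.
Configuration: t2g^6 e_g^0.
CFSE = 6(-0.4Δ_oct) + 0(0.6Δ_oct) = -2.4Δ_oct + 0.0Δ_oct = -2.4Δ_oct.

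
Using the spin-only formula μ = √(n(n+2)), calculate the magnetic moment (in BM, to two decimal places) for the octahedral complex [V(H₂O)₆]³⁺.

H₂O is neutral, so the +3 overall charge sits on V: oxidation state +3.
V³⁺: group 5, so d-count = 5 − 3 = 2.
Configuration: t₂g² eg⁰ → 2 unpaired electrons.
μ(spin-only) = √[2(2+2)] = √8 ≈ 2.83 BM.

2.83 BM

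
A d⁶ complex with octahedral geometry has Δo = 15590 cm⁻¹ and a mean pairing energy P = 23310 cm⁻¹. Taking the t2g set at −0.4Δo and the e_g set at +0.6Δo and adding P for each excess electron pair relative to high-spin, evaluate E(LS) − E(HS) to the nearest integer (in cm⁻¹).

In the high-spin limit (t2g^4 e_g^2) the orbital term is -0.4Δo = -6236 cm⁻¹, with no excess pairing.
Low-spin t2g^6 e_g^0 gives -2.4Δo = -37416 cm⁻¹, but forming 2 extra pairs costs 2P = 46620 cm⁻¹, so E(LS) = -37416 + 46620 = 9204 cm⁻¹.
E(LS) − E(HS) = 9204 − (-6236) = 15440 cm⁻¹.

15440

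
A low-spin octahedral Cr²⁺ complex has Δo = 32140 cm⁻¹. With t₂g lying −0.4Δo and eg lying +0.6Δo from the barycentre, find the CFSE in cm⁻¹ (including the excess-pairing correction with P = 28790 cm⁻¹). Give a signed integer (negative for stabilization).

Cr is in group 6, so Cr²⁺ is d⁴ (6 − 2 = 4).
Electron filling gives t₂g⁴ eg⁰.
The orbital stabilization is -1.6Δo = -1.6 × 32140 = -51424 cm⁻¹.
Relative to high-spin t₂g³ eg¹ (0 paired), the low-spin configuration has 1 additional pair, contributing +1 × 28790 = +28790 cm⁻¹.
Net CFSE = -51424 + 28790 = -22634 cm⁻¹.

-22634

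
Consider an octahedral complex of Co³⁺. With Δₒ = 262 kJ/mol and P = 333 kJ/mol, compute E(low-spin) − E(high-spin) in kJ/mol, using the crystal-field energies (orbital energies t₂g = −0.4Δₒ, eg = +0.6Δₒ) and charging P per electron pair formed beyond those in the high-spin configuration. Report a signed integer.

Group 9 minus oxidation state +3 gives a d⁶ configuration for Co³⁺.
High-spin: t₂g⁴ eg², CFSE = -0.4Δₒ = -105 kJ/mol.
Low-spin: t₂g⁶ eg⁰, orbital CFSE = -2.4Δₒ = -629 kJ/mol; plus 2 excess pairs × P = +666 kJ/mol; total 37 kJ/mol.
E(LS) − E(HS) = 37 − (-105) = 142 kJ/mol.

142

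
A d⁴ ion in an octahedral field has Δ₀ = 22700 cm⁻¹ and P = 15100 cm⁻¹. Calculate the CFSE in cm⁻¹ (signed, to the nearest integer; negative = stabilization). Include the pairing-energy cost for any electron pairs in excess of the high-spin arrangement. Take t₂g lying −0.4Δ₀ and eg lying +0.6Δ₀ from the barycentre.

Δ₀ > P, so pairing is preferred: the ground state is low-spin.
That gives t₂g⁴ eg⁰.
Orbital CFSE = -1.6Δ₀ = -1.6 × 22700 = -36320 cm⁻¹.
Excess pairs vs high-spin: 1 − 0 = 1; pairing cost = +15100 cm⁻¹.
Net CFSE = -36320 + 15100 = -21220 cm⁻¹.

-21220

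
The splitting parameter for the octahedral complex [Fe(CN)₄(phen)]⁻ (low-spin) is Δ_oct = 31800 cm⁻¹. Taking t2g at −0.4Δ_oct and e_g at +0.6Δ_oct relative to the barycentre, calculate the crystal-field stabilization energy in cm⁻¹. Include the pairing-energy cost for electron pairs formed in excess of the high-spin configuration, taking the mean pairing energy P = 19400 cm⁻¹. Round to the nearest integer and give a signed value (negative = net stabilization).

Ligand charges: 4×(-1) from CN⁻ and 1×(+0) from phen sum to -4; with overall charge -1, Fe is +3.
Fe³⁺: group 8, so d-count = 8 − 3 = 5.
The d⁵ electrons fill as t2g^5 e_g^0.
CFSE(orbital) = 5×(-0.4Δ_oct) + 0×(0.6Δ_oct) = -2.0Δ_oct; with Δ_oct = 31800 cm⁻¹ that is -63600 cm⁻¹.
Relative to high-spin t2g^3 e_g^2 (0 paired), the low-spin configuration has 2 additional pairs, contributing +2 × 19400 = +38800 cm⁻¹.
Net CFSE = -63600 + 38800 = -24800 cm⁻¹.

-24800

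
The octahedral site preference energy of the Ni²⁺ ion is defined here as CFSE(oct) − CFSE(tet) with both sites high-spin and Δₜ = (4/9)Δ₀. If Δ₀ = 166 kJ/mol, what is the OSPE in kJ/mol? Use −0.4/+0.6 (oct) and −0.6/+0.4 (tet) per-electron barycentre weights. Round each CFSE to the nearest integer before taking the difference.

-140

Ni is in group 10, so Ni²⁺ is d⁸ (10 − 2 = 8).
Octahedral high-spin t2g^6 e_g^2: CFSE = -1.2 × 166 = -199 kJ/mol.
Tetrahedral: e^4 t2^4, CFSE = 4(−0.6) + 4(+0.4) = -0.8Δₜ = -0.8 × (4/9) × 166 = -59 kJ/mol.
OSPE = -199 − (-59) = -140 kJ/mol.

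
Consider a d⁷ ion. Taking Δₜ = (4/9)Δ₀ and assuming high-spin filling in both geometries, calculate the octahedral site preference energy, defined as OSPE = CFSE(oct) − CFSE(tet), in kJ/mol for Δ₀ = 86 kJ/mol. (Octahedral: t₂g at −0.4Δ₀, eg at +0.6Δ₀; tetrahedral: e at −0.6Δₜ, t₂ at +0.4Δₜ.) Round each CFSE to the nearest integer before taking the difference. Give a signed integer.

Octahedral (high-spin): t₂g⁵ eg², CFSE = 5(−0.4) + 2(+0.6) = -0.8Δ₀ = -0.8 × 86 = -69 kJ/mol.
Tetrahedral: e⁴ t₂³, CFSE = 4(−0.6) + 3(+0.4) = -1.2Δₜ = -1.2 × (4/9) × 86 = -46 kJ/mol.
OSPE = CFSE(oct) − CFSE(tet) = -69 − (-46) = -23 kJ/mol.

-23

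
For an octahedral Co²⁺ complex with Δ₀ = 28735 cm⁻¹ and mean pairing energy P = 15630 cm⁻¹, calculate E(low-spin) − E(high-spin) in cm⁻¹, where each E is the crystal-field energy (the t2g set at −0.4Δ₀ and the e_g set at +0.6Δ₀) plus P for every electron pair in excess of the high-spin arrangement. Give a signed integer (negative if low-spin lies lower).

Co is in group 9, so Co²⁺ is d⁷ (9 − 2 = 7).
In the high-spin limit (t2g^5 e_g^2) the orbital term is -0.8Δ₀ = -22988 cm⁻¹, with no excess pairing.
Low-spin t2g^6 e_g^1 gives -1.8Δ₀ = -51723 cm⁻¹, but forming 1 extra pair costs 1P = 15630 cm⁻¹, so E(LS) = -51723 + 15630 = -36093 cm⁻¹.
Thus E(LS) − E(HS) = -13105 cm⁻¹.

-13105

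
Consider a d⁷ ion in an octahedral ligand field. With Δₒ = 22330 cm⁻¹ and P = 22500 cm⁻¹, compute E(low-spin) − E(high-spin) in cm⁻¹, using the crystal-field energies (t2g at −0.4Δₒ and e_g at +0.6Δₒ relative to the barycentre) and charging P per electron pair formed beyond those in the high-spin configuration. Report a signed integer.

High-spin d⁷ fills as t2g^5 e_g^2 with CFSE 5(−0.4) + 2(+0.6) = -0.8Δₒ = -17864 cm⁻¹.
Low-spin t2g^6 e_g^1 gives -1.8Δₒ = -40194 cm⁻¹, but forming 1 extra pair costs 1P = 22500 cm⁻¹, so E(LS) = -40194 + 22500 = -17694 cm⁻¹.
Thus E(LS) − E(HS) = 170 cm⁻¹.

170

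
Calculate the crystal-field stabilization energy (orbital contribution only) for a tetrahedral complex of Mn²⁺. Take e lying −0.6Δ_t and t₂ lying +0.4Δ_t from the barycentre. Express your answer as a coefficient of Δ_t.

Mn is in group 7, so Mn²⁺ is d⁵ (7 − 2 = 5).
Tetrahedral splitting is small, so the complex is high-spin.
Configuration: e² t₂³.
CFSE = 2(-0.6Δ_t) + 3(0.4Δ_t) = -1.2Δ_t + 1.2Δ_t = 0.0Δ_t.

0.0 Δ_t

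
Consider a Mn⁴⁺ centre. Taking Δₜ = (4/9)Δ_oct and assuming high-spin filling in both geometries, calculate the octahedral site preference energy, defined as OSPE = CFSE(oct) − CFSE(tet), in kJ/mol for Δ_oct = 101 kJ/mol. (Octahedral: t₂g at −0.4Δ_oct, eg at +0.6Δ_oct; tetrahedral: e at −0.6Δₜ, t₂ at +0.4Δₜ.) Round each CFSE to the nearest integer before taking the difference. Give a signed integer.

-85

Mn sits in group 7; removing 4 electrons leaves Mn⁴⁺ with 7 − 4 = 3 d electrons.
Octahedral high-spin t2g^3 e_g^0: CFSE = -1.2 × 101 = -121 kJ/mol.
Tetrahedral e^2 t2^1 gives -0.8Δₜ = -0.8 × (4/9) × 101 = -36 kJ/mol.
Subtracting, OSPE = -121 − (-36) = -85 kJ/mol.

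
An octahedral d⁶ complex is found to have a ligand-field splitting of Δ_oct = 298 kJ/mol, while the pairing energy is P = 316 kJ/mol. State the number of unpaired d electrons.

4

Δ_oct < P, so pairing is avoided: the ground state is high-spin.
Filling d⁶ accordingly: t2g^4 e_g^2.
Unpaired electrons: 4.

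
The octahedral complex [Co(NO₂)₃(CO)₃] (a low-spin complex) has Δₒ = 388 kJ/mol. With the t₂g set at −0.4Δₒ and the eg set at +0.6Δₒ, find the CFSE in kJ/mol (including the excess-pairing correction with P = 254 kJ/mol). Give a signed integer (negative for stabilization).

-423

Ligand charges: 3×(-1) from NO₂⁻ and 3×(+0) from CO sum to -3; with overall charge +0, Co is +3.
Co sits in group 9; removing 3 electrons leaves Co³⁺ with 9 − 3 = 6 d electrons.
Configuration: t₂g⁶ eg⁰.
Orbital CFSE = 6(-0.4) + 0(0.6) = -2.4Δₒ = -2.4 × 388 = -931 kJ/mol.
High-spin d⁶ would be t₂g⁴ eg² with 1 pair; low-spin has 3, so 2 excess pairs cost +2P = +508 kJ/mol.
Combining: -931 + 508 = -423 kJ/mol.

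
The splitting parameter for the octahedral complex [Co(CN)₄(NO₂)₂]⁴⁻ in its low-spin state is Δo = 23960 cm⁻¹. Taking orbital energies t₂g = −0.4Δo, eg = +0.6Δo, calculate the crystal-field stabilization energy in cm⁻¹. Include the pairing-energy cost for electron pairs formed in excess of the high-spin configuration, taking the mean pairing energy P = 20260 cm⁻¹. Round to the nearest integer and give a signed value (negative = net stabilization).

Ligand charges: 4×(-1) from CN⁻ and 2×(-1) from NO₂⁻ sum to -6; with overall charge -4, Co is +2.
Co sits in group 9; removing 2 electrons leaves Co²⁺ with 9 − 2 = 7 d electrons.
The d⁷ electrons fill as t₂g⁶ eg¹.
Orbital CFSE = 6(-0.4) + 1(0.6) = -1.8Δo = -1.8 × 23960 = -43128 cm⁻¹.
Relative to high-spin t₂g⁵ eg² (2 paired), the low-spin configuration has 1 additional pair, contributing +1 × 20260 = +20260 cm⁻¹.
Overall CFSE = -43128 + 20260 = -22868 cm⁻¹.

-22868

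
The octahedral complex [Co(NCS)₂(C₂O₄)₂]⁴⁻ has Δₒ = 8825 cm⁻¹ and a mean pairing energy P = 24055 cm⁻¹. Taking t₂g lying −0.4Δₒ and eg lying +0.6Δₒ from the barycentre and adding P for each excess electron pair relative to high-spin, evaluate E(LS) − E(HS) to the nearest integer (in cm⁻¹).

Ligand charges: 2×(-1) from NCS⁻ and 2×(-2) from C₂O₄²⁻ sum to -6; with overall charge -4, Co is +2.
Co sits in group 9; removing 2 electrons leaves Co²⁺ with 9 − 2 = 7 d electrons.
High-spin: t₂g⁵ eg², CFSE = -0.8Δₒ = -7060 cm⁻¹.
Low-spin: t₂g⁶ eg¹, orbital CFSE = -1.8Δₒ = -15885 cm⁻¹; plus 1 excess pair × P = +24055 cm⁻¹; total 8170 cm⁻¹.
The difference is 8170 − (-7060) = 15230 cm⁻¹, so high-spin lies lower.

15230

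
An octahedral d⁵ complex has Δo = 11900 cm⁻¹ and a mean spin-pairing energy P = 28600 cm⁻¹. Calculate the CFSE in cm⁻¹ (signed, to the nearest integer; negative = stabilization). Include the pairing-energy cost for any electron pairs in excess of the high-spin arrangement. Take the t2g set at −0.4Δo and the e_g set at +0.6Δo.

Δo < P, so pairing is avoided: the ground state is high-spin.
Configuration: t2g^3 e_g^2.
Orbital CFSE = 0.0Δo = 0.0 × 11900 = 0 cm⁻¹.
High-spin has no excess pairs, so no pairing correction applies.

0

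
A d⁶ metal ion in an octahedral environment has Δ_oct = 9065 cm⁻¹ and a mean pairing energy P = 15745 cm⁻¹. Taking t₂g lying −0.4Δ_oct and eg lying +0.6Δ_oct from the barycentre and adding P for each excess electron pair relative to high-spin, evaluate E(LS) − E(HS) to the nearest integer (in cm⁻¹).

High-spin: t₂g⁴ eg², CFSE = -0.4Δ_oct = -3626 cm⁻¹.
Low-spin: t₂g⁶ eg⁰, orbital CFSE = -2.4Δ_oct = -21756 cm⁻¹; plus 2 excess pairs × P = +31490 cm⁻¹; total 9734 cm⁻¹.
E(LS) − E(HS) = 9734 − (-3626) = 13360 cm⁻¹.

13360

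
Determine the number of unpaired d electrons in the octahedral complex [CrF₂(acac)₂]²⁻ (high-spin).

4

Ligand charges: 2×(-1) from F⁻ and 2×(-1) from acac⁻ sum to -4; with overall charge -2, Cr is +2.
Cr sits in group 6; removing 2 electrons leaves Cr²⁺ with 6 − 2 = 4 d electrons.
Configuration: t2g^3 e_g^1, giving 4 unpaired electrons.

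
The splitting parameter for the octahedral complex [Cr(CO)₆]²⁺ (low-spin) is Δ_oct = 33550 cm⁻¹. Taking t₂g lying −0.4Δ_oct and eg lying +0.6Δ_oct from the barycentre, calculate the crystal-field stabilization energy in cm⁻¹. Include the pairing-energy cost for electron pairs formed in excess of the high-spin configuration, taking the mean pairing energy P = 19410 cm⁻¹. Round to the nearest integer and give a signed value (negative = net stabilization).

CO is neutral, so the +2 overall charge sits on Cr: oxidation state +2.
Cr²⁺: group 6, so d-count = 6 − 2 = 4.
Electron filling gives t₂g⁴ eg⁰.
Orbital CFSE = 4(-0.4) + 0(0.6) = -1.6Δ_oct = -1.6 × 33550 = -53680 cm⁻¹.
Pairing penalty: 1 pair vs 0 in the high-spin reference → 1 extra × P = 19410 cm⁻¹.
Combining: -53680 + 19410 = -34270 cm⁻¹.

-34270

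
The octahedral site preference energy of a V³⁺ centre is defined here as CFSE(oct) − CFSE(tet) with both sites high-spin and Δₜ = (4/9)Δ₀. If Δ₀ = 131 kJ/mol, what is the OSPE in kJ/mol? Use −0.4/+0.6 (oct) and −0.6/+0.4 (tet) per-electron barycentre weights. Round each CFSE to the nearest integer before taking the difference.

V is in group 5, so V³⁺ is d² (5 − 3 = 2).
Octahedral high-spin t₂g² eg⁰: CFSE = -0.8 × 131 = -105 kJ/mol.
Tetrahedral: e² t₂⁰, CFSE = 2(−0.6) + 0(+0.4) = -1.2Δₜ = -1.2 × (4/9) × 131 = -70 kJ/mol.
OSPE = CFSE(oct) − CFSE(tet) = -105 − (-70) = -35 kJ/mol.

-35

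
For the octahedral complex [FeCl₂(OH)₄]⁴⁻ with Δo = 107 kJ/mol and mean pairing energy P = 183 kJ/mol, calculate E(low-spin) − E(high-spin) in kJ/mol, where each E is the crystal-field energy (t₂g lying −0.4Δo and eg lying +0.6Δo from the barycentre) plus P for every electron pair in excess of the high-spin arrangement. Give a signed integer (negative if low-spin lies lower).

Ligand charges: 2×(-1) from Cl⁻ and 4×(-1) from OH⁻ sum to -6; with overall charge -4, Fe is +2.
Fe sits in group 8; removing 2 electrons leaves Fe²⁺ with 8 − 2 = 6 d electrons.
In the high-spin limit (t₂g⁴ eg²) the orbital term is -0.4Δo = -43 kJ/mol, with no excess pairing.
For low-spin the configuration is t₂g⁶ eg⁰: orbital energy -2.4 × 107 = -257 kJ/mol, and 2 additional pairs relative to high-spin add 366 kJ/mol, giving 109 kJ/mol.
Thus E(LS) − E(HS) = 152 kJ/mol.

152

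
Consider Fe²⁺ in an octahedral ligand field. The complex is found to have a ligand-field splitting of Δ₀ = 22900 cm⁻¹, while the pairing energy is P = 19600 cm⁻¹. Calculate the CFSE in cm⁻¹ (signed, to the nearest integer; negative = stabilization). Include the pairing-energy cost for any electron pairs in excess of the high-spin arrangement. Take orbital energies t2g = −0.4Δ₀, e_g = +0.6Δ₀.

Fe²⁺: group 8, so d-count = 8 − 2 = 6.
With Δ₀ > P the complex is low-spin.
That gives t2g^6 e_g^0.
Orbital CFSE = -2.4Δ₀ = -2.4 × 22900 = -54960 cm⁻¹.
Excess pairs vs high-spin: 3 − 1 = 2; pairing cost = +39200 cm⁻¹.
Net CFSE = -54960 + 39200 = -15760 cm⁻¹.

-15760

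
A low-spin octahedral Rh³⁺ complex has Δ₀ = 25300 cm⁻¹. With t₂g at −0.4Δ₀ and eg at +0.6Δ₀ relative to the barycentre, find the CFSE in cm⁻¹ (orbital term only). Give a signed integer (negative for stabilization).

-60720

Rh³⁺: group 9, so d-count = 9 − 3 = 6.
The d⁶ electrons fill as t₂g⁶ eg⁰.
The orbital stabilization is -2.4Δ₀ = -2.4 × 25300 = -60720 cm⁻¹.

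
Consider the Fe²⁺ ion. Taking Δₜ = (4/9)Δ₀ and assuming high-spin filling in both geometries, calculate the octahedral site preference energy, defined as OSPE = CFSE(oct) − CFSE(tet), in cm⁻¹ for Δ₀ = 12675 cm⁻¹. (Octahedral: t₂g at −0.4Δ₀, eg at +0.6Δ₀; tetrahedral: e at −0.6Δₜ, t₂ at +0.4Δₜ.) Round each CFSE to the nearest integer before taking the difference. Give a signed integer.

Fe sits in group 8; removing 2 electrons leaves Fe²⁺ with 8 − 2 = 6 d electrons.
Octahedral (high-spin): t2g^4 e_g^2, CFSE = 4(−0.4) + 2(+0.6) = -0.4Δ₀ = -0.4 × 12675 = -5070 cm⁻¹.
Tetrahedral e^3 t2^3 gives -0.6Δₜ = -0.6 × (4/9) × 12675 = -3380 cm⁻¹.
Subtracting, OSPE = -5070 − (-3380) = -1690 cm⁻¹.

-1690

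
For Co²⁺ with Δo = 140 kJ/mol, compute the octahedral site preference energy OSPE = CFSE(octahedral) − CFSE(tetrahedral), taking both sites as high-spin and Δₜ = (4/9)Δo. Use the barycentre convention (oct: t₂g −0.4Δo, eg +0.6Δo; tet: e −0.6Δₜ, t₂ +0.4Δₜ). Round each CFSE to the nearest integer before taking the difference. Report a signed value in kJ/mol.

-37

Co is in group 9, so Co²⁺ is d⁷ (9 − 2 = 7).
In an octahedral site d⁷ (HS) is t₂g⁵ eg², giving CFSE(oct) = -0.8Δo = -112 kJ/mol.
In a tetrahedral site the filling is e⁴ t₂³: CFSE(tet) = -1.2Δₜ = -1.2 × (4/9)(140) = -75 kJ/mol.
Subtracting, OSPE = -112 − (-75) = -37 kJ/mol.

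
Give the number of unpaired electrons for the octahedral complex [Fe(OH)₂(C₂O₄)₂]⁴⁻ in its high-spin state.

Ligand charges: 2×(-1) from OH⁻ and 2×(-2) from C₂O₄²⁻ sum to -6; with overall charge -4, Fe is +2.
Group 8 minus oxidation state +2 gives a d⁶ configuration for Fe²⁺.
Configuration: t2g^4 e_g^2, giving 4 unpaired electrons.

4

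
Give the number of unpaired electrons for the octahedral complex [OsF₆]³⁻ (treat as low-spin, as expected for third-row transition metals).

Each F⁻ contributes -1; 6 × (-1) = -6. With overall charge -3, Os is in the +3 oxidation state.
Os sits in group 8; removing 3 electrons leaves Os³⁺ with 8 − 3 = 5 d electrons.
Configuration: t₂g⁵ eg⁰, giving 1 unpaired electron.

1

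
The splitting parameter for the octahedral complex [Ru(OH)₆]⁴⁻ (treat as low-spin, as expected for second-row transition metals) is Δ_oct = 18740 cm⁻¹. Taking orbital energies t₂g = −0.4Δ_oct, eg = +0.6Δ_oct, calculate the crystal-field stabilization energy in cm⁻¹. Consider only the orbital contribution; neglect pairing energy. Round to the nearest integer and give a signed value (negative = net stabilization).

-44976

Each OH⁻ contributes -1; 6 × (-1) = -6. With overall charge -4, Ru is in the +2 oxidation state.
Ru²⁺: group 8, so d-count = 8 − 2 = 6.
Electron filling gives t₂g⁶ eg⁰.
The orbital stabilization is -2.4Δ_oct = -2.4 × 18740 = -44976 cm⁻¹.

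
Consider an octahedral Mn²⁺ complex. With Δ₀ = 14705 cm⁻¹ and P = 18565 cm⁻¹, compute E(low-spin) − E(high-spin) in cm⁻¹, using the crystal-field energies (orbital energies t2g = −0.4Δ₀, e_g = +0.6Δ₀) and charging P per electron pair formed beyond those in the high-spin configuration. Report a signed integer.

7720

Mn sits in group 7; removing 2 electrons leaves Mn²⁺ with 7 − 2 = 5 d electrons.
High-spin d⁵ fills as t2g^3 e_g^2 with CFSE 3(−0.4) + 2(+0.6) = 0.0Δ₀ = 0 cm⁻¹.
For low-spin the configuration is t2g^5 e_g^0: orbital energy -2.0 × 14705 = -29410 cm⁻¹, and 2 additional pairs relative to high-spin add 37130 cm⁻¹, giving 7720 cm⁻¹.
E(LS) − E(HS) = 7720 − (0) = 7720 cm⁻¹.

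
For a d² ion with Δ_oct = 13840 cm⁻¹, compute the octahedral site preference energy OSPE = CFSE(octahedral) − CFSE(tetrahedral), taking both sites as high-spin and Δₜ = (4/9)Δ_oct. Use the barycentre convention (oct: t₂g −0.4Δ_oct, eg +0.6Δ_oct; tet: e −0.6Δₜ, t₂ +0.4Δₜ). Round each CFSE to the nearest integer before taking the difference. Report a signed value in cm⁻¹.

In an octahedral site d² (HS) is t2g^2 e_g^0, giving CFSE(oct) = -0.8Δ_oct = -11072 cm⁻¹.
Tetrahedral: e^2 t2^0, CFSE = 2(−0.6) + 0(+0.4) = -1.2Δₜ = -1.2 × (4/9) × 13840 = -7381 cm⁻¹.
OSPE = -11072 − (-7381) = -3691 cm⁻¹.

-3691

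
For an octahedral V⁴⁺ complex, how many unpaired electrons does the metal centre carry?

V sits in group 5; removing 4 electrons leaves V⁴⁺ with 5 − 4 = 1 d electrons.
Configuration: t₂g¹ eg⁰, giving 1 unpaired electron.

1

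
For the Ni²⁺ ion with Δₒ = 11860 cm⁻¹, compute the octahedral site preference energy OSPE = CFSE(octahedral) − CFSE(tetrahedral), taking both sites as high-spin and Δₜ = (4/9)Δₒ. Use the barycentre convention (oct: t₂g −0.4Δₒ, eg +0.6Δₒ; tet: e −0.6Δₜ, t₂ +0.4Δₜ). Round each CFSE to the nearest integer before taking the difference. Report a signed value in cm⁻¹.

Ni sits in group 10; removing 2 electrons leaves Ni²⁺ with 10 − 2 = 8 d electrons.
In an octahedral site d⁸ (HS) is t₂g⁶ eg², giving CFSE(oct) = -1.2Δₒ = -14232 cm⁻¹.
Tetrahedral e⁴ t₂⁴ gives -0.8Δₜ = -0.8 × (4/9) × 11860 = -4217 cm⁻¹.
OSPE = CFSE(oct) − CFSE(tet) = -14232 − (-4217) = -10015 cm⁻¹.

-10015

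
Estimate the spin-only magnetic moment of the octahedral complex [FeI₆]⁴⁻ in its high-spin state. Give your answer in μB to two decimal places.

Each I⁻ contributes -1; 6 × (-1) = -6. With overall charge -4, Fe is in the +2 oxidation state.
Fe sits in group 8; removing 2 electrons leaves Fe²⁺ with 8 − 2 = 6 d electrons.
Configuration: t₂g⁴ eg² → 4 unpaired electrons.
μ(spin-only) = √[4(4+2)] = √24 ≈ 4.90 μB.

4.90 μB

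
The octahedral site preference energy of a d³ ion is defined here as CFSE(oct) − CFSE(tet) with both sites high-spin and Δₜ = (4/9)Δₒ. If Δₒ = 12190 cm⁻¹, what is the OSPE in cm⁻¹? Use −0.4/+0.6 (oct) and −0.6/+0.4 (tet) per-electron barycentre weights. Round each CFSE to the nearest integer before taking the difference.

Octahedral (high-spin): t2g^3 e_g^0, CFSE = 3(−0.4) + 0(+0.6) = -1.2Δₒ = -1.2 × 12190 = -14628 cm⁻¹.
Tetrahedral e^2 t2^1 gives -0.8Δₜ = -0.8 × (4/9) × 12190 = -4334 cm⁻¹.
OSPE = CFSE(oct) − CFSE(tet) = -14628 − (-4334) = -10294 cm⁻¹.

-10294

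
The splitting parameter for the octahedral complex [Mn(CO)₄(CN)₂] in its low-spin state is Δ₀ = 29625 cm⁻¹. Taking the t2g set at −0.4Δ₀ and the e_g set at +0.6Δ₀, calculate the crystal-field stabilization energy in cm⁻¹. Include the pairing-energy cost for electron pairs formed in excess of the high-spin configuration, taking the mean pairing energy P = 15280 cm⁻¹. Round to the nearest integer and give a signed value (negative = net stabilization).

-28690

Ligand charges: 4×(+0) from CO and 2×(-1) from CN⁻ sum to -2; with overall charge +0, Mn is +2.
Mn sits in group 7; removing 2 electrons leaves Mn²⁺ with 7 − 2 = 5 d electrons.
Configuration: t2g^5 e_g^0.
The orbital stabilization is -2.0Δ₀ = -2.0 × 29625 = -59250 cm⁻¹.
Pairing penalty: 2 pairs vs 0 in the high-spin reference → 2 extra × P = 30560 cm⁻¹.
Overall CFSE = -59250 + 30560 = -28690 cm⁻¹.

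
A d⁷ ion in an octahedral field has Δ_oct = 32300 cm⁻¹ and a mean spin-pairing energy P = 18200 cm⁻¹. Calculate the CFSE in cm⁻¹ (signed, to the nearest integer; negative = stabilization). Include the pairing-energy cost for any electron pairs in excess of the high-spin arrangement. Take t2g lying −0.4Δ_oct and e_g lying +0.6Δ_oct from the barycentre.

Here Δ_oct > P (32300 > 18200), so the low-spin state is favoured.
Filling d⁷ accordingly: t2g^6 e_g^1.
Orbital CFSE = -1.8Δ_oct = -1.8 × 32300 = -58140 cm⁻¹.
Excess pairs vs high-spin: 3 − 2 = 1; pairing cost = +18200 cm⁻¹.
Net CFSE = -58140 + 18200 = -39940 cm⁻¹.

-39940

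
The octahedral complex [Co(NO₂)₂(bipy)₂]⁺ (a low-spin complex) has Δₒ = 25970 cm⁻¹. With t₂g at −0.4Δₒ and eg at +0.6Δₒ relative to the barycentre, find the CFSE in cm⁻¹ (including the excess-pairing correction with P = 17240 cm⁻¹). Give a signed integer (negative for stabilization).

Ligand charges: 2×(-1) from NO₂⁻ and 2×(+0) from bipy sum to -2; with overall charge +1, Co is +3.
Co is in group 9, so Co³⁺ is d⁶ (9 − 3 = 6).
Configuration: t₂g⁶ eg⁰.
Orbital CFSE = 6(-0.4) + 0(0.6) = -2.4Δₒ = -2.4 × 25970 = -62328 cm⁻¹.
High-spin d⁶ would be t₂g⁴ eg² with 1 pair; low-spin has 3, so 2 excess pairs cost +2P = +34480 cm⁻¹.
Overall CFSE = -62328 + 34480 = -27848 cm⁻¹.

-27848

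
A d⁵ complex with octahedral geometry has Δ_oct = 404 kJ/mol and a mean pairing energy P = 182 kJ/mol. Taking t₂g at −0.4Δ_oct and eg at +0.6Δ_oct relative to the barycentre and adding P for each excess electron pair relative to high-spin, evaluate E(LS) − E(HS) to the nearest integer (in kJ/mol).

-444

High-spin: t₂g³ eg², CFSE = 0.0Δ_oct = 0 kJ/mol.
Low-spin: t₂g⁵ eg⁰, orbital CFSE = -2.0Δ_oct = -808 kJ/mol; plus 2 excess pairs × P = +364 kJ/mol; total -444 kJ/mol.
The difference is -444 − (0) = -444 kJ/mol, so low-spin lies lower.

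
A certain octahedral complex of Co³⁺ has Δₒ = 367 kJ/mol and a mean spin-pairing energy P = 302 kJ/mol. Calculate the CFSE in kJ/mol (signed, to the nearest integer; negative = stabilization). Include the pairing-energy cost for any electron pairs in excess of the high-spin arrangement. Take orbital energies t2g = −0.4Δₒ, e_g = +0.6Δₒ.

-277

Co³⁺: group 9, so d-count = 9 − 3 = 6.
With Δₒ > P the complex is low-spin.
Configuration: t2g^6 e_g^0.
Orbital CFSE = -2.4Δₒ = -2.4 × 367 = -881 kJ/mol.
Excess pairs vs high-spin: 3 − 1 = 2; pairing cost = +604 kJ/mol.
Net CFSE = -881 + 604 = -277 kJ/mol.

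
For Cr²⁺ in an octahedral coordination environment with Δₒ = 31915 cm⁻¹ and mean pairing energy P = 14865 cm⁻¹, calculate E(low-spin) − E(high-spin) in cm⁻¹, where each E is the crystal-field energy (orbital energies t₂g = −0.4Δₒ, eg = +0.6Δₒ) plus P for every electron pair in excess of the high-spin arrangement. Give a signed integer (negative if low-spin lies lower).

Cr²⁺: group 6, so d-count = 6 − 2 = 4.
In the high-spin limit (t₂g³ eg¹) the orbital term is -0.6Δₒ = -19149 cm⁻¹, with no excess pairing.
Low-spin t₂g⁴ eg⁰ gives -1.6Δₒ = -51064 cm⁻¹, but forming 1 extra pair costs 1P = 14865 cm⁻¹, so E(LS) = -51064 + 14865 = -36199 cm⁻¹.
Thus E(LS) − E(HS) = -17050 cm⁻¹.

-17050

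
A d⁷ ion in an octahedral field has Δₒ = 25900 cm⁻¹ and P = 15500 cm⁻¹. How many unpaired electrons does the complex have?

1

With Δₒ > P the complex is low-spin.
Configuration: t₂g⁶ eg¹.
Unpaired electrons: 1.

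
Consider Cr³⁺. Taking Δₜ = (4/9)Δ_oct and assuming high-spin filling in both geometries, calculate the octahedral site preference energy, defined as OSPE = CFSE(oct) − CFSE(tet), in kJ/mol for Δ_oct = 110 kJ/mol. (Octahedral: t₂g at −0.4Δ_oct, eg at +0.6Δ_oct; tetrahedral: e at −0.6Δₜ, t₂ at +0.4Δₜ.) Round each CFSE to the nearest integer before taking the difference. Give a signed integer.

-93

Cr sits in group 6; removing 3 electrons leaves Cr³⁺ with 6 − 3 = 3 d electrons.
Octahedral (high-spin): t2g^3 e_g^0, CFSE = 3(−0.4) + 0(+0.6) = -1.2Δ_oct = -1.2 × 110 = -132 kJ/mol.
In a tetrahedral site the filling is e^2 t2^1: CFSE(tet) = -0.8Δₜ = -0.8 × (4/9)(110) = -39 kJ/mol.
OSPE = -132 − (-39) = -93 kJ/mol.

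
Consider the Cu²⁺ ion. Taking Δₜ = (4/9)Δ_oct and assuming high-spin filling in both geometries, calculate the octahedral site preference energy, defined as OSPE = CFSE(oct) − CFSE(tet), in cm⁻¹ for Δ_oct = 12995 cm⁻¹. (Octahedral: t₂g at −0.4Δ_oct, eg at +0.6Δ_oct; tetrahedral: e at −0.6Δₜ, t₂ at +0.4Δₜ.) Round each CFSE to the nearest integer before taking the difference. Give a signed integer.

Group 11 minus oxidation state +2 gives a d⁹ configuration for Cu²⁺.
In an octahedral site d⁹ (HS) is t₂g⁶ eg³, giving CFSE(oct) = -0.6Δ_oct = -7797 cm⁻¹.
In a tetrahedral site the filling is e⁴ t₂⁵: CFSE(tet) = -0.4Δₜ = -0.4 × (4/9)(12995) = -2310 cm⁻¹.
Subtracting, OSPE = -7797 − (-2310) = -5487 cm⁻¹.

-5487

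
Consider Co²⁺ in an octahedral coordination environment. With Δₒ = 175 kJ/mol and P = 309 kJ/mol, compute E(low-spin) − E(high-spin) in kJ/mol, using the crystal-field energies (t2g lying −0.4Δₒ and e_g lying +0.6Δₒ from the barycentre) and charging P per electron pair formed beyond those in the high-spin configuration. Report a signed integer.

Co is in group 9, so Co²⁺ is d⁷ (9 − 2 = 7).
High-spin d⁷ fills as t2g^5 e_g^2 with CFSE 5(−0.4) + 2(+0.6) = -0.8Δₒ = -140 kJ/mol.
Low-spin: t2g^6 e_g^1, orbital CFSE = -1.8Δₒ = -315 kJ/mol; plus 1 excess pair × P = +309 kJ/mol; total -6 kJ/mol.
E(LS) − E(HS) = -6 − (-140) = 134 kJ/mol.

134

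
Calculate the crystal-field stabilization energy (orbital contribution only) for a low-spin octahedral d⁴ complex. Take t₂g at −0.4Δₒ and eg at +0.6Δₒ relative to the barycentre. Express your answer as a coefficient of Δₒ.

-1.6 Δₒ

Configuration: t₂g⁴ eg⁰.
CFSE = 4(-0.4Δₒ) + 0(0.6Δₒ) = -1.6Δₒ + 0.0Δₒ = -1.6Δₒ.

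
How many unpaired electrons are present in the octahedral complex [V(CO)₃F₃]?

2

Ligand charges: 3×(+0) from CO and 3×(-1) from F⁻ sum to -3; with overall charge +0, V is +3.
V is in group 5, so V³⁺ is d² (5 − 3 = 2).
Configuration: t2g^2 e_g^0, giving 2 unpaired electrons.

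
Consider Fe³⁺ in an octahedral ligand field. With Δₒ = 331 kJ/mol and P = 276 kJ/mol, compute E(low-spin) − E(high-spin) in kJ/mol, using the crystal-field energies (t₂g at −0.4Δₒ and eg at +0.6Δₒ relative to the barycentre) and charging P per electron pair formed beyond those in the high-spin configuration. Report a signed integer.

Fe sits in group 8; removing 3 electrons leaves Fe³⁺ with 8 − 3 = 5 d electrons.
High-spin d⁵ fills as t₂g³ eg² with CFSE 3(−0.4) + 2(+0.6) = 0.0Δₒ = 0 kJ/mol.
For low-spin the configuration is t₂g⁵ eg⁰: orbital energy -2.0 × 331 = -662 kJ/mol, and 2 additional pairs relative to high-spin add 552 kJ/mol, giving -110 kJ/mol.
E(LS) − E(HS) = -110 − (0) = -110 kJ/mol.

-110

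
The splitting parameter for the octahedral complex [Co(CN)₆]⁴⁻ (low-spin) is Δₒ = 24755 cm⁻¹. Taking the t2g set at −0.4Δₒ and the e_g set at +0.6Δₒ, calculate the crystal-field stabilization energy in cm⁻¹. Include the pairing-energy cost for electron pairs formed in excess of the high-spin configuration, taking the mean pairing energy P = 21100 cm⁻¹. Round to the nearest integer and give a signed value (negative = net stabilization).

Each CN⁻ contributes -1; 6 × (-1) = -6. With overall charge -4, Co is in the +2 oxidation state.
Co²⁺: group 9, so d-count = 9 − 2 = 7.
Configuration: t2g^6 e_g^1.
Orbital CFSE = 6(-0.4) + 1(0.6) = -1.8Δₒ = -1.8 × 24755 = -44559 cm⁻¹.
Pairing penalty: 3 pairs vs 2 in the high-spin reference → 1 extra × P = 21100 cm⁻¹.
Net CFSE = -44559 + 21100 = -23459 cm⁻¹.

-23459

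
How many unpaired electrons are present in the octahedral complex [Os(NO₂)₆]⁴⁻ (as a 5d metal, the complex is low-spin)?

0

Each NO₂⁻ contributes -1; 6 × (-1) = -6. With overall charge -4, Os is in the +2 oxidation state.
Os sits in group 8; removing 2 electrons leaves Os²⁺ with 8 − 2 = 6 d electrons.
Configuration: t2g^6 e_g^0, giving 0 unpaired electrons.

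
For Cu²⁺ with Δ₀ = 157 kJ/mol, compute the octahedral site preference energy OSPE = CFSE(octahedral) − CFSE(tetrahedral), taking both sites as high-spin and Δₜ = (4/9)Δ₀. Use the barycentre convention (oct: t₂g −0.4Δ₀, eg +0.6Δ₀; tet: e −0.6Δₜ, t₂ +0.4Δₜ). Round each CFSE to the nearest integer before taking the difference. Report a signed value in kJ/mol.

-66

Cu is in group 11, so Cu²⁺ is d⁹ (11 − 2 = 9).
Octahedral high-spin t₂g⁶ eg³: CFSE = -0.6 × 157 = -94 kJ/mol.
Tetrahedral e⁴ t₂⁵ gives -0.4Δₜ = -0.4 × (4/9) × 157 = -28 kJ/mol.
Subtracting, OSPE = -94 − (-28) = -66 kJ/mol.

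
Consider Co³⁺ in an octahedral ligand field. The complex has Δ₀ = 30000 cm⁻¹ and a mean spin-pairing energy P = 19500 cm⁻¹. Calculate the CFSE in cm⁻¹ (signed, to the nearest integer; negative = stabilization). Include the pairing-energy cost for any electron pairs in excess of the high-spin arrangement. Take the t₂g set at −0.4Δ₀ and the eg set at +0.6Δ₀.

-33000

Group 9 minus oxidation state +3 gives a d⁶ configuration for Co³⁺.
Here Δ₀ > P (30000 > 19500), so the low-spin state is favoured.
That gives t₂g⁶ eg⁰.
Orbital CFSE = -2.4Δ₀ = -2.4 × 30000 = -72000 cm⁻¹.
Excess pairs vs high-spin: 3 − 1 = 2; pairing cost = +39000 cm⁻¹.
Net CFSE = -72000 + 39000 = -33000 cm⁻¹.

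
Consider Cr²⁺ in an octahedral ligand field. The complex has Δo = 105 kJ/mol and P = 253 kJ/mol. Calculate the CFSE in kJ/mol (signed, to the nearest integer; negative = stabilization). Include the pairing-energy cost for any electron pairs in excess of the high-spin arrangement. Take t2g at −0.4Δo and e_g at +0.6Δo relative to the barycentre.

Cr is in group 6, so Cr²⁺ is d⁴ (6 − 2 = 4).
Since Δo = 105 kJ/mol < P = 253 kJ/mol, the complex adopts the high-spin configuration.
That gives t2g^3 e_g^1.
Orbital CFSE = -0.6Δo = -0.6 × 105 = -63 kJ/mol.
High-spin has no excess pairs, so no pairing correction applies.

-63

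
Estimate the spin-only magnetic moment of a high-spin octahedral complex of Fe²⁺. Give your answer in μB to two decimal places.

4.90 μB

Fe is in group 8, so Fe²⁺ is d⁶ (8 − 2 = 6).
Configuration: t₂g⁴ eg² → 4 unpaired electrons.
μ(spin-only) = √[4(4+2)] = √24 ≈ 4.90 μB.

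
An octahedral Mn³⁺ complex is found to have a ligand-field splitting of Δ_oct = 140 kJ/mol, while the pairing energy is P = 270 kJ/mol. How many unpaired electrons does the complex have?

Group 7 minus oxidation state +3 gives a d⁴ configuration for Mn³⁺.
With Δ_oct < P the complex is high-spin.
Configuration: t₂g³ eg¹.
Unpaired electrons: 4.

4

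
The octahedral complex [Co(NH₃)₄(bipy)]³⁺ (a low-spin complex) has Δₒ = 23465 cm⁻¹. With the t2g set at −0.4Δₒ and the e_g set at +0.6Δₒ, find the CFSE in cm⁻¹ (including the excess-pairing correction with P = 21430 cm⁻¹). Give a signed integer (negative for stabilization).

-13456

Ligand charges: 4×(+0) from NH₃ and 1×(+0) from bipy sum to +0; with overall charge +3, Co is +3.
Co sits in group 9; removing 3 electrons leaves Co³⁺ with 9 − 3 = 6 d electrons.
The d⁶ electrons fill as t2g^6 e_g^0.
The orbital stabilization is -2.4Δₒ = -2.4 × 23465 = -56316 cm⁻¹.
High-spin d⁶ would be t2g^4 e_g^2 with 1 pair; low-spin has 3, so 2 excess pairs cost +2P = +42860 cm⁻¹.
Net CFSE = -56316 + 42860 = -13456 cm⁻¹.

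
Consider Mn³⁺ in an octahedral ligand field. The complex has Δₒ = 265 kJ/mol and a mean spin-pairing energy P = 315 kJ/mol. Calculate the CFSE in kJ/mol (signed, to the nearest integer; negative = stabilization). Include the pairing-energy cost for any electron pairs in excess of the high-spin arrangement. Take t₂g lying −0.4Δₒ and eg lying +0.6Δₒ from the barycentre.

-159

Mn³⁺: group 7, so d-count = 7 − 3 = 4.
Δₒ < P, so pairing is avoided: the ground state is high-spin.
Filling d⁴ accordingly: t₂g³ eg¹.
Orbital CFSE = -0.6Δₒ = -0.6 × 265 = -159 kJ/mol.
High-spin has no excess pairs, so no pairing correction applies.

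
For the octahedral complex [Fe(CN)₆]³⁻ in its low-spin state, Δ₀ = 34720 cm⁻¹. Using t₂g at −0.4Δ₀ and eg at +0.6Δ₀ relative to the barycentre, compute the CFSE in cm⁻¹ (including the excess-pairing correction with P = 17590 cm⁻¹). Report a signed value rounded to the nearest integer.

Each CN⁻ contributes -1; 6 × (-1) = -6. With overall charge -3, Fe is in the +3 oxidation state.
Fe sits in group 8; removing 3 electrons leaves Fe³⁺ with 8 − 3 = 5 d electrons.
Electron filling gives t₂g⁵ eg⁰.
CFSE(orbital) = 5×(-0.4Δ₀) + 0×(0.6Δ₀) = -2.0Δ₀; with Δ₀ = 34720 cm⁻¹ that is -69440 cm⁻¹.
High-spin d⁵ would be t₂g³ eg² with 0 pairs; low-spin has 2, so 2 excess pairs cost +2P = +35180 cm⁻¹.
Combining: -69440 + 35180 = -34260 cm⁻¹.

-34260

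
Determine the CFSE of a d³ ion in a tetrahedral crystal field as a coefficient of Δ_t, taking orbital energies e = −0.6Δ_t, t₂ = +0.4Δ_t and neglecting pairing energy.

With tetrahedral geometry the complex is necessarily high-spin.
Configuration: e² t₂¹.
CFSE = 2(-0.6Δ_t) + 1(0.4Δ_t) = -1.2Δ_t + 0.4Δ_t = -0.8Δ_t.

-0.8 Δ_t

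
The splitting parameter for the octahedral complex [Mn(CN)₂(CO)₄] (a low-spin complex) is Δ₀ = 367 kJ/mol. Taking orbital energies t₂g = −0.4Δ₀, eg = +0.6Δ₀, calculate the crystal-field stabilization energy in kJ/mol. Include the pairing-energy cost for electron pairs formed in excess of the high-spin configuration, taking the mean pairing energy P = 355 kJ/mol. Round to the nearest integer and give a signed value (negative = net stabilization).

Ligand charges: 2×(-1) from CN⁻ and 4×(+0) from CO sum to -2; with overall charge +0, Mn is +2.
Mn is in group 7, so Mn²⁺ is d⁵ (7 − 2 = 5).
The d⁵ electrons fill as t₂g⁵ eg⁰.
The orbital stabilization is -2.0Δ₀ = -2.0 × 367 = -734 kJ/mol.
High-spin d⁵ would be t₂g³ eg² with 0 pairs; low-spin has 2, so 2 excess pairs cost +2P = +710 kJ/mol.
Combining: -734 + 710 = -24 kJ/mol.

-24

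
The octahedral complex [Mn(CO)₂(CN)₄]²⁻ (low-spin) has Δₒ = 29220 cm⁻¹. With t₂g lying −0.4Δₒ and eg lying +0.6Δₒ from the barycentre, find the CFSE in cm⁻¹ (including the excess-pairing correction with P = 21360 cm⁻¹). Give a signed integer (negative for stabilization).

Ligand charges: 2×(+0) from CO and 4×(-1) from CN⁻ sum to -4; with overall charge -2, Mn is +2.
Mn²⁺: group 7, so d-count = 7 − 2 = 5.
Configuration: t₂g⁵ eg⁰.
CFSE(orbital) = 5×(-0.4Δₒ) + 0×(0.6Δₒ) = -2.0Δₒ; with Δₒ = 29220 cm⁻¹ that is -58440 cm⁻¹.
High-spin d⁵ would be t₂g³ eg² with 0 pairs; low-spin has 2, so 2 excess pairs cost +2P = +42720 cm⁻¹.
Overall CFSE = -58440 + 42720 = -15720 cm⁻¹.

-15720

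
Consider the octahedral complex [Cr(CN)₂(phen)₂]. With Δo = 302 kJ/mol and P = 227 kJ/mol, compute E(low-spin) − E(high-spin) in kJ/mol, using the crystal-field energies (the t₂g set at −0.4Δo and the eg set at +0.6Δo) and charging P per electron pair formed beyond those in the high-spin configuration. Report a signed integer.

-75

Ligand charges: 2×(-1) from CN⁻ and 2×(+0) from phen sum to -2; with overall charge +0, Cr is +2.
Cr is in group 6, so Cr²⁺ is d⁴ (6 − 2 = 4).
High-spin d⁴ fills as t₂g³ eg¹ with CFSE 3(−0.4) + 1(+0.6) = -0.6Δo = -181 kJ/mol.
For low-spin the configuration is t₂g⁴ eg⁰: orbital energy -1.6 × 302 = -483 kJ/mol, and 1 additional pair relative to high-spin adds 227 kJ/mol, giving -256 kJ/mol.
Thus E(LS) − E(HS) = -75 kJ/mol.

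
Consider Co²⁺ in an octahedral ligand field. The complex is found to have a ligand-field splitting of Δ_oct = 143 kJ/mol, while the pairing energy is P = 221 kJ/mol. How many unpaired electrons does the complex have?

Co is in group 9, so Co²⁺ is d⁷ (9 − 2 = 7).
Since Δ_oct = 143 kJ/mol < P = 221 kJ/mol, the complex adopts the high-spin configuration.
Filling d⁷ accordingly: t2g^5 e_g^2.
Unpaired electrons: 3.

3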